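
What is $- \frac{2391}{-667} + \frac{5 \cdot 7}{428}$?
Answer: $\frac{1046693}{285476} \approx 3.6665$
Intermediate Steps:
$- \frac{2391}{-667} + \frac{5 \cdot 7}{428} = \left(-2391\right) \left(- \frac{1}{667}\right) + 35 \cdot \frac{1}{428} = \frac{2391}{667} + \frac{35}{428} = \frac{1046693}{285476}$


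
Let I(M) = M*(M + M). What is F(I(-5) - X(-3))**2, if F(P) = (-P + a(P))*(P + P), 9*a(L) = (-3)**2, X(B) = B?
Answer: 30382144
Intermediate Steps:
a(L) = 1 (a(L) = (1/9)*(-3)**2 = (1/9)*9 = 1)
I(M) = 2*M**2 (I(M) = M*(2*M) = 2*M**2)
F(P) = 2*P*(1 - P) (F(P) = (-P + 1)*(P + P) = (1 - P)*(2*P) = 2*P*(1 - P))
F(I(-5) - X(-3))**2 = (2*(2*(-5)**2 - 1*(-3))*(1 - (2*(-5)**2 - 1*(-3))))**2 = (2*(2*25 + 3)*(1 - (2*25 + 3)))**2 = (2*(50 + 3)*(1 - (50 + 3)))**2 = (2*53*(1 - 1*53))**2 = (2*53*(1 - 53))**2 = (2*53*(-52))**2 = (-5512)**2 = 30382144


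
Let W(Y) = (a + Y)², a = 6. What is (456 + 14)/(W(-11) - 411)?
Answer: -235/193 ≈ -1.2176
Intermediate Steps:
W(Y) = (6 + Y)²
(456 + 14)/(W(-11) - 411) = (456 + 14)/((6 - 11)² - 411) = 470/((-5)² - 411) = 470/(25 - 411) = 470/(-386) = 470*(-1/386) = -235/193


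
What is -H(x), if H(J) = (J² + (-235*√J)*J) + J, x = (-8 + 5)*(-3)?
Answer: 6255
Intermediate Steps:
x = 9 (x = -3*(-3) = 9)
H(J) = J + J² - 235*J^(3/2) (H(J) = (J² - 235*J^(3/2)) + J = J + J² - 235*J^(3/2))
-H(x) = -(9 + 9² - 235*9^(3/2)) = -(9 + 81 - 235*27) = -(9 + 81 - 6345) = -1*(-6255) = 6255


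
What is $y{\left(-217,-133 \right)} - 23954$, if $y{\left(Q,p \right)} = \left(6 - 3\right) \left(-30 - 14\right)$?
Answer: $-24086$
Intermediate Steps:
$y{\left(Q,p \right)} = -132$ ($y{\left(Q,p \right)} = 3 \left(-44\right) = -132$)
$y{\left(-217,-133 \right)} - 23954 = -132 - 23954 = -24086$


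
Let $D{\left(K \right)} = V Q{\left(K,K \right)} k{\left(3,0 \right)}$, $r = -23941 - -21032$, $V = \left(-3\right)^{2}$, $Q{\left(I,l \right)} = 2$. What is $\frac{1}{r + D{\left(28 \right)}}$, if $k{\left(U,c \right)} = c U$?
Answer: $- \frac{1}{2909} \approx -0.00034376$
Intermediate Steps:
$k{\left(U,c \right)} = U c$
$V = 9$
$r = -2909$ ($r = -23941 + 21032 = -2909$)
$D{\left(K \right)} = 0$ ($D{\left(K \right)} = 9 \cdot 2 \cdot 3 \cdot 0 = 18 \cdot 0 = 0$)
$\frac{1}{r + D{\left(28 \right)}} = \frac{1}{-2909 + 0} = \frac{1}{-2909} = - \frac{1}{2909}$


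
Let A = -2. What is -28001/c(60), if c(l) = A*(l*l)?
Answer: 28001/7200 ≈ 3.8890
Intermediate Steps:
c(l) = -2*l² (c(l) = -2*l*l = -2*l²)
-28001/c(60) = -28001/((-2*60²)) = -28001/((-2*3600)) = -28001/(-7200) = -28001*(-1/7200) = 28001/7200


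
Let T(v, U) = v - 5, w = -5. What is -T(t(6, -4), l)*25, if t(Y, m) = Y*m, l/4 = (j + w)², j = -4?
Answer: 725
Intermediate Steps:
l = 324 (l = 4*(-4 - 5)² = 4*(-9)² = 4*81 = 324)
T(v, U) = -5 + v
-T(t(6, -4), l)*25 = -(-5 + 6*(-4))*25 = -(-5 - 24)*25 = -(-29)*25 = -1*(-725) = 725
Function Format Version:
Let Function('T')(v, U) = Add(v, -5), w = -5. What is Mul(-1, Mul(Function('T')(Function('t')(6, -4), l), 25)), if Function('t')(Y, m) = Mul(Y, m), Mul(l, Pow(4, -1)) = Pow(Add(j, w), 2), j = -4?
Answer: 725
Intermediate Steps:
l = 324 (l = Mul(4, Pow(Add(-4, -5), 2)) = Mul(4, Pow(-9, 2)) = Mul(4, 81) = 324)
Function('T')(v, U) = Add(-5, v)
Mul(-1, Mul(Function('T')(Function('t')(6, -4), l), 25)) = Mul(-1, Mul(Add(-5, Mul(6, -4)), 25)) = Mul(-1, Mul(Add(-5, -24), 25)) = Mul(-1, Mul(-29, 25)) = Mul(-1, -725) = 725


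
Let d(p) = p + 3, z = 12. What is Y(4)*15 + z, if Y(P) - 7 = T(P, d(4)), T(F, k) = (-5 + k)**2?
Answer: 177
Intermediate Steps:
d(p) = 3 + p
Y(P) = 11 (Y(P) = 7 + (-5 + (3 + 4))**2 = 7 + (-5 + 7)**2 = 7 + 2**2 = 7 + 4 = 11)
Y(4)*15 + z = 11*15 + 12 = 165 + 12 = 177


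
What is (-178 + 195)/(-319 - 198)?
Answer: -17/517 ≈ -0.032882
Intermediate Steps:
(-178 + 195)/(-319 - 198) = 17/(-517) = 17*(-1/517) = -17/517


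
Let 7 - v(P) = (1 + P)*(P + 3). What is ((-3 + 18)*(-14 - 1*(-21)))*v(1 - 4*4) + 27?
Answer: -16878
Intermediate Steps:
v(P) = 7 - (1 + P)*(3 + P) (v(P) = 7 - (1 + P)*(P + 3) = 7 - (1 + P)*(3 + P))
((-3 + 18)*(-14 - 1*(-21)))*v(1 - 4*4) + 27 = ((-3 + 18)*(-14 - 1*(-21)))*(4 - (1 - 4*4)² - 4*(1 - 4*4)) + 27 = (15*(-14 + 21))*(4 - (1 - 16)² - 4*(1 - 16)) + 27 = (15*7)*(4 - 1*(-15)² - 4*(-15)) + 27 = 105*(4 - 1*225 + 60) + 27 = 105*(4 - 225 + 60) + 27 = 105*(-161) + 27 = -16905 + 27 = -16878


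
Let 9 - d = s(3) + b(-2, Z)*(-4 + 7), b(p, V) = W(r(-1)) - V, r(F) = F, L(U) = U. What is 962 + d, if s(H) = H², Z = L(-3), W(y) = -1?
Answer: 956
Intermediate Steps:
Z = -3
b(p, V) = -1 - V
d = -6 (d = 9 - (3² + (-1 - 1*(-3))*(-4 + 7)) = 9 - (9 + (-1 + 3)*3) = 9 - (9 + 2*3) = 9 - (9 + 6) = 9 - 1*15 = 9 - 15 = -6)
962 + d = 962 - 6 = 956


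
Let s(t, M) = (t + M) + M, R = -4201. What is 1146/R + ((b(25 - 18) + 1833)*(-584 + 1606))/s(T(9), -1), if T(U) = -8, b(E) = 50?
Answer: -4042262543/21005 ≈ -1.9244e+5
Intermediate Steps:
s(t, M) = t + 2*M (s(t, M) = (M + t) + M = t + 2*M)
1146/R + ((b(25 - 18) + 1833)*(-584 + 1606))/s(T(9), -1) = 1146/(-4201) + ((50 + 1833)*(-584 + 1606))/(-8 + 2*(-1)) = 1146*(-1/4201) + (1883*1022)/(-8 - 2) = -1146/4201 + 1924426/(-10) = -1146/4201 + 1924426*(-1/10) = -1146/4201 - 962213/5 = -4042262543/21005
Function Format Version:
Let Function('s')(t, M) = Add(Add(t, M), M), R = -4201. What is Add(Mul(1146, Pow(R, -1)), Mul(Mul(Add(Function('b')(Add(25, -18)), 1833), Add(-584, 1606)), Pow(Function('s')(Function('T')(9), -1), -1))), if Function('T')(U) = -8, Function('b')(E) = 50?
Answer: Rational(-4042262543, 21005) ≈ -1.9244e+5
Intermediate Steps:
Function('s')(t, M) = Add(t, Mul(2, M)) (Function('s')(t, M) = Add(Add(M, t), M) = Add(t, Mul(2, M)))
Add(Mul(1146, Pow(R, -1)), Mul(Mul(Add(Function('b')(Add(25, -18)), 1833), Add(-584, 1606)), Pow(Function('s')(Function('T')(9), -1), -1))) = Add(Mul(1146, Pow(-4201, -1)), Mul(Mul(Add(50, 1833), Add(-584, 1606)), Pow(Add(-8, Mul(2, -1)), -1))) = Add(Mul(1146, Rational(-1, 4201)), Mul(Mul(1883, 1022), Pow(Add(-8, -2), -1))) = Add(Rational(-1146, 4201), Mul(1924426, Pow(-10, -1))) = Add(Rational(-1146, 4201), Mul(1924426, Rational(-1, 10))) = Add(Rational(-1146, 4201), Rational(-962213, 5)) = Rational(-4042262543, 21005)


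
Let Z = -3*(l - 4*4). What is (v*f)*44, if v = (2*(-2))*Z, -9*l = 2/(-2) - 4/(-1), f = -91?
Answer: 784784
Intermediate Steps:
l = -1/3 (l = -(2/(-2) - 4/(-1))/9 = -(2*(-1/2) - 4*(-1))/9 = -(-1 + 4)/9 = -1/9*3 = -1/3 ≈ -0.33333)
Z = 49 (Z = -3*(-1/3 - 4*4) = -3*(-1/3 - 16) = -3*(-49/3) = 49)
v = -196 (v = (2*(-2))*49 = -4*49 = -196)
(v*f)*44 = -196*(-91)*44 = 17836*44 = 784784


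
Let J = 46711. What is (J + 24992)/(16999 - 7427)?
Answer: 71703/9572 ≈ 7.4909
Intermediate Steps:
(J + 24992)/(16999 - 7427) = (46711 + 24992)/(16999 - 7427) = 71703/9572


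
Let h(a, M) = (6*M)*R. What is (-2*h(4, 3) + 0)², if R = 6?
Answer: 46656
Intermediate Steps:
h(a, M) = 36*M (h(a, M) = (6*M)*6 = 36*M)
(-2*h(4, 3) + 0)² = (-72*3 + 0)² = (-2*108 + 0)² = (-216 + 0)² = (-216)² = 46656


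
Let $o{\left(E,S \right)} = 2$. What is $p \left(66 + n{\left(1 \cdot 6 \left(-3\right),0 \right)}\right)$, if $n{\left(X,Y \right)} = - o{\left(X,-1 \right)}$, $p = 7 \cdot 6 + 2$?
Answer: $2816$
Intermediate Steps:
$p = 44$ ($p = 42 + 2 = 44$)
$n{\left(X,Y \right)} = -2$ ($n{\left(X,Y \right)} = \left(-1\right) 2 = -2$)
$p \left(66 + n{\left(1 \cdot 6 \left(-3\right),0 \right)}\right) = 44 \left(66 - 2\right) = 44 \cdot 64 = 2816$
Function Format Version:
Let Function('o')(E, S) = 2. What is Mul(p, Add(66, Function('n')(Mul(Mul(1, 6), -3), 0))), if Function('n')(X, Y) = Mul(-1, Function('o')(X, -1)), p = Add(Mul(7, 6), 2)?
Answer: 2816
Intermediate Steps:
p = 44 (p = Add(42, 2) = 44)
Function('n')(X, Y) = -2 (Function('n')(X, Y) = Mul(-1, 2) = -2)
Mul(p, Add(66, Function('n')(Mul(Mul(1, 6), -3), 0))) = Mul(44, Add(66, -2)) = Mul(44, 64) = 2816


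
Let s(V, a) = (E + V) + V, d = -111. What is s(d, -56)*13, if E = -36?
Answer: -3354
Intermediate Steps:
s(V, a) = -36 + 2*V (s(V, a) = (-36 + V) + V = -36 + 2*V)
s(d, -56)*13 = (-36 + 2*(-111))*13 = (-36 - 222)*13 = -258*13 = -3354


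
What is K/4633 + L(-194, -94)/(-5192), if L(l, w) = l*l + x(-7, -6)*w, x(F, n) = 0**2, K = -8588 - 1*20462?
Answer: -81298797/6013634 ≈ -13.519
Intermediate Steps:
K = -29050 (K = -8588 - 20462 = -29050)
x(F, n) = 0
L(l, w) = l**2 (L(l, w) = l*l + 0*w = l**2 + 0 = l**2)
K/4633 + L(-194, -94)/(-5192) = -29050/4633 + (-194)**2/(-5192) = -29050*1/4633 + 37636*(-1/5192) = -29050/4633 - 9409/1298 = -81298797/6013634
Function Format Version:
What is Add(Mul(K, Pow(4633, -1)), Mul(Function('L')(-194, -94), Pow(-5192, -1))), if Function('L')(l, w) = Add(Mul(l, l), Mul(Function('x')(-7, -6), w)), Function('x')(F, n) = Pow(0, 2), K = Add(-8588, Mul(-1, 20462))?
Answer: Rational(-81298797, 6013634) ≈ -13.519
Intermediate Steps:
K = -29050 (K = Add(-8588, -20462) = -29050)
Function('x')(F, n) = 0
Function('L')(l, w) = Pow(l, 2) (Function('L')(l, w) = Add(Mul(l, l), Mul(0, w)) = Add(Pow(l, 2), 0) = Pow(l, 2))
Add(Mul(K, Pow(4633, -1)), Mul(Function('L')(-194, -94), Pow(-5192, -1))) = Add(Mul(-29050, Pow(4633, -1)), Mul(Pow(-194, 2), Pow(-5192, -1))) = Add(Mul(-29050, Rational(1, 4633)), Mul(37636, Rational(-1, 5192))) = Add(Rational(-29050, 4633), Rational(-9409, 1298)) = Rational(-81298797, 6013634)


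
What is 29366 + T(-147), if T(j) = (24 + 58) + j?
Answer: 29301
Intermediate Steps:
T(j) = 82 + j
29366 + T(-147) = 29366 + (82 - 147) = 29366 - 65 = 29301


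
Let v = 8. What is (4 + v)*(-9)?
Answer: -108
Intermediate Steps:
(4 + v)*(-9) = (4 + 8)*(-9) = 12*(-9) = -108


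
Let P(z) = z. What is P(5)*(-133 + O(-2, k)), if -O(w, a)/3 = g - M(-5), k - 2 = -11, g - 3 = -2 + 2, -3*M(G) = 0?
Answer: -710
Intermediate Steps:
M(G) = 0 (M(G) = -1/3*0 = 0)
g = 3 (g = 3 + (-2 + 2) = 3 + 0 = 3)
k = -9 (k = 2 - 11 = -9)
O(w, a) = -9 (O(w, a) = -3*(3 - 1*0) = -3*(3 + 0) = -3*3 = -9)
P(5)*(-133 + O(-2, k)) = 5*(-133 - 9) = 5*(-142) = -710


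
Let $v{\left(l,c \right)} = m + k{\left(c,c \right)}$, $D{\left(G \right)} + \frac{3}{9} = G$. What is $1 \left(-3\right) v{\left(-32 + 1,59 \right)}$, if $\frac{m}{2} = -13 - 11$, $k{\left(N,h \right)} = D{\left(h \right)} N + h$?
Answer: $-10417$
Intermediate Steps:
$D{\left(G \right)} = - \frac{1}{3} + G$
$k{\left(N,h \right)} = h + N \left(- \frac{1}{3} + h\right)$ ($k{\left(N,h \right)} = \left(- \frac{1}{3} + h\right) N + h = N \left(- \frac{1}{3} + h\right) + h = h + N \left(- \frac{1}{3} + h\right)$)
$m = -48$ ($m = 2 \left(-13 - 11\right) = 2 \left(-24\right) = -48$)
$v{\left(l,c \right)} = -48 + c^{2} + \frac{2 c}{3}$ ($v{\left(l,c \right)} = -48 + \left(c - \frac{c}{3} + c c\right) = -48 + \left(c - \frac{c}{3} + c^{2}\right) = -48 + \left(c^{2} + \frac{2 c}{3}\right) = -48 + c^{2} + \frac{2 c}{3}$)
$1 \left(-3\right) v{\left(-32 + 1,59 \right)} = 1 \left(-3\right) \left(-48 + 59^{2} + \frac{2}{3} \cdot 59\right) = - 3 \left(-48 + 3481 + \frac{118}{3}\right) = \left(-3\right) \frac{10417}{3} = -10417$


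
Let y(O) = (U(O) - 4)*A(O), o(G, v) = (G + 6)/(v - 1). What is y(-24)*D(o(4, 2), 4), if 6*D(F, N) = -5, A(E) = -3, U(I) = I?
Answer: -70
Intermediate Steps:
o(G, v) = (6 + G)/(-1 + v)
D(F, N) = -⅚ (D(F, N) = (⅙)*(-5) = -⅚)
y(O) = 12 - 3*O (y(O) = (O - 4)*(-3) = (-4 + O)*(-3) = 12 - 3*O)
y(-24)*D(o(4, 2), 4) = (12 - 3*(-24))*(-⅚) = (12 + 72)*(-⅚) = 84*(-⅚) = -70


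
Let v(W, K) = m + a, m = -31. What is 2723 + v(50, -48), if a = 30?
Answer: 2722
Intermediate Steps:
v(W, K) = -1 (v(W, K) = -31 + 30 = -1)
2723 + v(50, -48) = 2723 - 1 = 2722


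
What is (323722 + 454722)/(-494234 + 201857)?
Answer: -778444/292377 ≈ -2.6625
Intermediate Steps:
(323722 + 454722)/(-494234 + 201857) = 778444/(-292377) = 778444*(-1/292377) = -778444/292377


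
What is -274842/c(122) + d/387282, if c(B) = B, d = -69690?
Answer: -8870821802/3937367 ≈ -2253.0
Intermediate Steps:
-274842/c(122) + d/387282 = -274842/122 - 69690/387282 = -274842*1/122 - 69690*1/387282 = -137421/61 - 11615/64547 = -8870821802/3937367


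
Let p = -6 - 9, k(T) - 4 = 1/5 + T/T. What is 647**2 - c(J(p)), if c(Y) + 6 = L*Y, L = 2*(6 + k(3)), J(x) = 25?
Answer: 418055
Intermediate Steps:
k(T) = 26/5 (k(T) = 4 + (1/5 + T/T) = 4 + (1*(1/5) + 1) = 4 + (1/5 + 1) = 4 + 6/5 = 26/5)
p = -15
L = 112/5 (L = 2*(6 + 26/5) = 2*(56/5) = 112/5 ≈ 22.400)
c(Y) = -6 + 112*Y/5
647**2 - c(J(p)) = 647**2 - (-6 + (112/5)*25) = 418609 - (-6 + 560) = 418609 - 1*554 = 418609 - 554 = 418055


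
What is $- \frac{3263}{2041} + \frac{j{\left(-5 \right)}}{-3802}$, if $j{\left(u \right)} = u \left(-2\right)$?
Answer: $- \frac{477936}{298457} \approx -1.6014$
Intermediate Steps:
$j{\left(u \right)} = - 2 u$
$- \frac{3263}{2041} + \frac{j{\left(-5 \right)}}{-3802} = - \frac{3263}{2041} + \frac{\left(-2\right) \left(-5\right)}{-3802} = \left(-3263\right) \frac{1}{2041} + 10 \left(- \frac{1}{3802}\right) = - \frac{251}{157} - \frac{5}{1901} = - \frac{477936}{298457}$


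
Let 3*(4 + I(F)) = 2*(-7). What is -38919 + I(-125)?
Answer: -116783/3 ≈ -38928.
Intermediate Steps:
I(F) = -26/3 (I(F) = -4 + (2*(-7))/3 = -4 + (⅓)*(-14) = -4 - 14/3 = -26/3)
-38919 + I(-125) = -38919 - 26/3 = -116783/3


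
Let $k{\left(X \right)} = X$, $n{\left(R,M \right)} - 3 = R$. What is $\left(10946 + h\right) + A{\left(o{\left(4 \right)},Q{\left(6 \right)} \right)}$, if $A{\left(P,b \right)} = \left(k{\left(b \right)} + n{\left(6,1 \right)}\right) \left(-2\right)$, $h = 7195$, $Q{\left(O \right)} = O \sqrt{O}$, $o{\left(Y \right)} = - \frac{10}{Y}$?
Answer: $18123 - 12 \sqrt{6} \approx 18094.0$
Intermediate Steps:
$n{\left(R,M \right)} = 3 + R$
$Q{\left(O \right)} = O^{\frac{3}{2}}$
$A{\left(P,b \right)} = -18 - 2 b$ ($A{\left(P,b \right)} = \left(b + \left(3 + 6\right)\right) \left(-2\right) = \left(b + 9\right) \left(-2\right) = \left(9 + b\right) \left(-2\right) = -18 - 2 b$)
$\left(10946 + h\right) + A{\left(o{\left(4 \right)},Q{\left(6 \right)} \right)} = \left(10946 + 7195\right) - \left(18 + 2 \cdot 6^{\frac{3}{2}}\right) = 18141 - \left(18 + 2 \cdot 6 \sqrt{6}\right) = 18141 - \left(18 + 12 \sqrt{6}\right) = 18123 - 12 \sqrt{6}$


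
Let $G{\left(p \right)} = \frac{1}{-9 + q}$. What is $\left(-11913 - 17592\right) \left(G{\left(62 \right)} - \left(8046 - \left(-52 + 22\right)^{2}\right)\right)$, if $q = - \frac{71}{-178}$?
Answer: $\frac{322805471520}{1531} \approx 2.1085 \cdot 10^{8}$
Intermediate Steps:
$q = \frac{71}{178}$ ($q = \left(-71\right) \left(- \frac{1}{178}\right) = \frac{71}{178} \approx 0.39888$)
$G{\left(p \right)} = - \frac{178}{1531}$ ($G{\left(p \right)} = \frac{1}{-9 + \frac{71}{178}} = \frac{1}{- \frac{1531}{178}} = - \frac{178}{1531}$)
$\left(-11913 - 17592\right) \left(G{\left(62 \right)} - \left(8046 - \left(-52 + 22\right)^{2}\right)\right) = \left(-11913 - 17592\right) \left(- \frac{178}{1531} - \left(8046 - \left(-52 + 22\right)^{2}\right)\right) = - 29505 \left(- \frac{178}{1531} - \left(8046 - \left(-30\right)^{2}\right)\right) = - 29505 \left(- \frac{178}{1531} + \left(900 - 8046\right)\right) = - 29505 \left(- \frac{178}{1531} - 7146\right) = \left(-29505\right) \left(- \frac{10940704}{1531}\right) = \frac{322805471520}{1531}$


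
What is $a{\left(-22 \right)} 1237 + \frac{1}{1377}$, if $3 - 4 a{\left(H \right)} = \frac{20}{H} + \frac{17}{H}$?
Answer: $\frac{175445035}{121176} \approx 1447.9$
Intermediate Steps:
$a{\left(H \right)} = \frac{3}{4} - \frac{37}{4 H}$ ($a{\left(H \right)} = \frac{3}{4} - \frac{\frac{20}{H} + \frac{17}{H}}{4} = \frac{3}{4} - \frac{37 \frac{1}{H}}{4} = \frac{3}{4} - \frac{37}{4 H}$)
$a{\left(-22 \right)} 1237 + \frac{1}{1377} = \frac{-37 + 3 \left(-22\right)}{4 \left(-22\right)} 1237 + \frac{1}{1377} = \frac{1}{4} \left(- \frac{1}{22}\right) \left(-37 - 66\right) 1237 + \frac{1}{1377} = \frac{1}{4} \left(- \frac{1}{22}\right) \left(-103\right) 1237 + \frac{1}{1377} = \frac{103}{88} \cdot 1237 + \frac{1}{1377} = \frac{127411}{88} + \frac{1}{1377} = \frac{175445035}{121176}$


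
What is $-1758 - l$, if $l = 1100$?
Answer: $-2858$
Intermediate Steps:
$-1758 - l = -1758 - 1100 = -2858$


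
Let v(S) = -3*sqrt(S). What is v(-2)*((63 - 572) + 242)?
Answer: 801*I*sqrt(2) ≈ 1132.8*I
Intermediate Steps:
v(-2)*((63 - 572) + 242) = (-3*I*sqrt(2))*((63 - 572) + 242) = (-3*I*sqrt(2))*(-509 + 242) = -3*I*sqrt(2)*(-267) = 801*I*sqrt(2)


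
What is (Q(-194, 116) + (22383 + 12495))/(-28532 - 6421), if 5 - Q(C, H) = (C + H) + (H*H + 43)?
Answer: -7154/11651 ≈ -0.61402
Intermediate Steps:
Q(C, H) = -38 - C - H - H² (Q(C, H) = 5 - ((C + H) + (H*H + 43)) = 5 - ((C + H) + (H² + 43)) = 5 - ((C + H) + (43 + H²)) = 5 - (43 + C + H + H²) = 5 + (-43 - C - H - H²) = -38 - C - H - H²)
(Q(-194, 116) + (22383 + 12495))/(-28532 - 6421) = ((-38 - 1*(-194) - 1*116 - 1*116²) + (22383 + 12495))/(-28532 - 6421) = ((-38 + 194 - 116 - 1*13456) + 34878)/(-34953) = ((-38 + 194 - 116 - 13456) + 34878)*(-1/34953) = (-13416 + 34878)*(-1/34953) = 21462*(-1/34953) = -7154/11651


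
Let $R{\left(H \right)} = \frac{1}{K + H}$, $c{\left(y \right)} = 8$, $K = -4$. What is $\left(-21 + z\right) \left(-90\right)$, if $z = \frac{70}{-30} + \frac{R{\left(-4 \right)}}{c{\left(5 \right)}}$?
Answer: $\frac{67245}{32} \approx 2101.4$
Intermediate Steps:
$R{\left(H \right)} = \frac{1}{-4 + H}$
$z = - \frac{451}{192}$ ($z = \frac{70}{-30} + \frac{1}{\left(-4 - 4\right) 8} = 70 \left(- \frac{1}{30}\right) + \frac{1}{-8} \cdot \frac{1}{8} = - \frac{7}{3} - \frac{1}{64} = - \frac{451}{192} \approx -2.349$)
$\left(-21 + z\right) \left(-90\right) = \left(-21 - \frac{451}{192}\right) \left(-90\right) = \left(- \frac{4483}{192}\right) \left(-90\right) = \frac{67245}{32}$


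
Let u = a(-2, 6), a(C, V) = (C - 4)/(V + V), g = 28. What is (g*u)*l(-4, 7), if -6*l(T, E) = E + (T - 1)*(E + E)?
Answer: -147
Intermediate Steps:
a(C, V) = (-4 + C)/(2*V) (a(C, V) = (-4 + C)/((2*V)) = (-4 + C)*(1/(2*V)) = (-4 + C)/(2*V))
l(T, E) = -E/6 - E*(-1 + T)/3 (l(T, E) = -(E + (T - 1)*(E + E))/6 = -(E + (-1 + T)*(2*E))/6 = -(E + 2*E*(-1 + T))/6 = -E/6 - E*(-1 + T)/3)
u = -½ (u = (½)*(-4 - 2)/6 = (½)*(⅙)*(-6) = -½ ≈ -0.50000)
(g*u)*l(-4, 7) = (28*(-½))*((⅙)*7*(1 - 2*(-4))) = -7*7*(1 + 8)/3 = -7*7*9/3 = -14*21/2 = -147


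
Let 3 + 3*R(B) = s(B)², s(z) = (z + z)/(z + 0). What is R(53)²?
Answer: ⅑ ≈ 0.11111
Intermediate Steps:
s(z) = 2 (s(z) = (2*z)/z = 2)
R(B) = ⅓ (R(B) = -1 + (⅓)*2² = -1 + (⅓)*4 = -1 + 4/3 = ⅓)
R(53)² = (⅓)² = ⅑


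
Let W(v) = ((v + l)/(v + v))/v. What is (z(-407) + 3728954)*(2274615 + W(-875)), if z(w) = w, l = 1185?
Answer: 1298654493196350582/153125 ≈ 8.4810e+12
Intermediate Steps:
W(v) = (1185 + v)/(2*v²) (W(v) = ((v + 1185)/(v + v))/v = ((1185 + v)/((2*v)))/v = ((1185 + v)*(1/(2*v)))/v = ((1185 + v)/(2*v))/v = (1185 + v)/(2*v²))
(z(-407) + 3728954)*(2274615 + W(-875)) = (-407 + 3728954)*(2274615 + (½)*(1185 - 875)/(-875)²) = 3728547*(2274615 + (½)*(1/765625)*310) = 3728547*(2274615 + 31/153125) = 3728547*(348300421906/153125) = 1298654493196350582/153125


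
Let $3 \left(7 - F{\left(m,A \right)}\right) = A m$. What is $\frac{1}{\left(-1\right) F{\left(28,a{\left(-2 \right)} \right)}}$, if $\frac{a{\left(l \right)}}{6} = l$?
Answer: $- \frac{1}{119} \approx -0.0084034$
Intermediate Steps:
$a{\left(l \right)} = 6 l$
$F{\left(m,A \right)} = 7 - \frac{A m}{3}$
$\frac{1}{\left(-1\right) F{\left(28,a{\left(-2 \right)} \right)}} = \frac{1}{\left(-1\right) \left(7 - \frac{1}{3} \cdot 6 \left(-2\right) 28\right)} = \frac{1}{\left(-1\right) \left(7 - \left(-4\right) 28\right)} = \frac{1}{\left(-1\right) \left(7 + 112\right)} = \frac{1}{\left(-1\right) 119} = \frac{1}{-119} = - \frac{1}{119}$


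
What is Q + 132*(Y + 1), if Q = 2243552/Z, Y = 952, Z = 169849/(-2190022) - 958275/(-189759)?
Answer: 397437904404015620/688804318553 ≈ 5.7700e+5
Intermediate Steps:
Z = 688804318553/138525461566 (Z = 169849*(-1/2190022) - 958275*(-1/189759) = -169849/2190022 + 319425/63253 = 688804318553/138525461566 ≈ 4.9724)
Q = 310789076347322432/688804318553 (Q = 2243552/(688804318553/138525461566) = 2243552*(138525461566/688804318553) = 310789076347322432/688804318553 ≈ 4.5120e+5)
Q + 132*(Y + 1) = 310789076347322432/688804318553 + 132*(952 + 1) = 310789076347322432/688804318553 + 132*953 = 310789076347322432/688804318553 + 125796 = 397437904404015620/688804318553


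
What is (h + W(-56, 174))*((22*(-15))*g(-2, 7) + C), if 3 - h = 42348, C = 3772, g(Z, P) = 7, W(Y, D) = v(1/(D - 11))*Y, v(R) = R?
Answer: -10091149442/163 ≈ -6.1909e+7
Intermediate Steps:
W(Y, D) = Y/(-11 + D) (W(Y, D) = Y/(D - 11) = Y/(-11 + D))
h = -42345 (h = 3 - 1*42348 = 3 - 42348 = -42345)
(h + W(-56, 174))*((22*(-15))*g(-2, 7) + C) = (-42345 - 56/(-11 + 174))*((22*(-15))*7 + 3772) = (-42345 - 56/163)*(-330*7 + 3772) = (-42345 - 56*1/163)*(-2310 + 3772) = (-42345 - 56/163)*1462 = -6902291/163*1462 = -10091149442/163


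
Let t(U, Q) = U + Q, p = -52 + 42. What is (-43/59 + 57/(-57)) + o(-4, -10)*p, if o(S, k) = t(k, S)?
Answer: 8158/59 ≈ 138.27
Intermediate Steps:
p = -10
t(U, Q) = Q + U
o(S, k) = S + k
(-43/59 + 57/(-57)) + o(-4, -10)*p = (-43/59 + 57/(-57)) + (-4 - 10)*(-10) = (-43*1/59 + 57*(-1/57)) - 14*(-10) = (-43/59 - 1) + 140 = -102/59 + 140 = 8158/59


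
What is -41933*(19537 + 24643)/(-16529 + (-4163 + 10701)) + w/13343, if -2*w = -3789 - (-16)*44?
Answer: 49438512821075/266619826 ≈ 1.8543e+5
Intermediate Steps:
w = 3085/2 (w = -(-3789 - (-16)*44)/2 = -(-3789 - 1*(-704))/2 = -(-3789 + 704)/2 = -1/2*(-3085) = 3085/2 ≈ 1542.5)
-41933*(19537 + 24643)/(-16529 + (-4163 + 10701)) + w/13343 = -41933*(19537 + 24643)/(-16529 + (-4163 + 10701)) + (3085/2)/13343 = -41933*44180/(-16529 + 6538) + (3085/2)*(1/13343) = -41933/((-9991*1/44180)) + 3085/26686 = -41933/(-9991/44180) + 3085/26686 = -41933*(-44180/9991) + 3085/26686 = 1852599940/9991 + 3085/26686 = 49438512821075/266619826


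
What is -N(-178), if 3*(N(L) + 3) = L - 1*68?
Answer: 85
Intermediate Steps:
N(L) = -77/3 + L/3 (N(L) = -3 + (L - 1*68)/3 = -3 + (L - 68)/3 = -3 + (-68 + L)/3 = -3 + (-68/3 + L/3) = -77/3 + L/3)
-N(-178) = -(-77/3 + (1/3)*(-178)) = -(-77/3 - 178/3) = -1*(-85) = 85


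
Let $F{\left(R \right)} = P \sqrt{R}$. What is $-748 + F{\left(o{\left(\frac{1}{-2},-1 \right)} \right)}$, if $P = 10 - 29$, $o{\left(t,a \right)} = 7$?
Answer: $-748 - 19 \sqrt{7} \approx -798.27$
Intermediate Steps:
$P = -19$ ($P = 10 - 29 = -19$)
$F{\left(R \right)} = - 19 \sqrt{R}$
$-748 + F{\left(o{\left(\frac{1}{-2},-1 \right)} \right)} = -748 - 19 \sqrt{7}$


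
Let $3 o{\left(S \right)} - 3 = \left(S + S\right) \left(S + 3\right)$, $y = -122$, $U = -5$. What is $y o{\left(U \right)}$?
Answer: $- \frac{2806}{3} \approx -935.33$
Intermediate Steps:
$o{\left(S \right)} = 1 + \frac{2 S \left(3 + S\right)}{3}$ ($o{\left(S \right)} = 1 + \frac{\left(S + S\right) \left(S + 3\right)}{3} = 1 + \frac{2 S \left(3 + S\right)}{3}$)
$y o{\left(U \right)} = - 122 \left(1 + 2 \left(-5\right) + \frac{2 \left(-5\right)^{2}}{3}\right) = - 122 \left(1 - 10 + \frac{2}{3} \cdot 25\right) = - 122 \left(1 - 10 + \frac{50}{3}\right) = \left(-122\right) \frac{23}{3} = - \frac{2806}{3}$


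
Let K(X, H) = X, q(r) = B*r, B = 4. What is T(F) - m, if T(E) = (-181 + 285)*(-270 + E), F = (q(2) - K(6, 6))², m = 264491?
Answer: -292155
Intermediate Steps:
q(r) = 4*r
F = 4 (F = (4*2 - 1*6)² = (8 - 6)² = 2² = 4)
T(E) = -28080 + 104*E (T(E) = 104*(-270 + E) = -28080 + 104*E)
T(F) - m = (-28080 + 104*4) - 1*264491 = (-28080 + 416) - 264491 = -27664 - 264491 = -292155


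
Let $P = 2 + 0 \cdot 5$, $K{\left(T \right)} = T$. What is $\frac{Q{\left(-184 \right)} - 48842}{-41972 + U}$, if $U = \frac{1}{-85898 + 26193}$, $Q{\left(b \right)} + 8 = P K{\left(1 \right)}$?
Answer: $\frac{2916469840}{2505938261} \approx 1.1638$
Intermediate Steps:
$P = 2$ ($P = 2 + 0 = 2$)
$Q{\left(b \right)} = -6$ ($Q{\left(b \right)} = -8 + 2 \cdot 1 = -8 + 2 = -6$)
$U = - \frac{1}{59705}$ ($U = \frac{1}{-59705} = - \frac{1}{59705} \approx -1.6749 \cdot 10^{-5}$)
$\frac{Q{\left(-184 \right)} - 48842}{-41972 + U} = \frac{-6 - 48842}{-41972 - \frac{1}{59705}} = - \frac{48848}{- \frac{2505938261}{59705}} = \left(-48848\right) \left(- \frac{59705}{2505938261}\right) = \frac{2916469840}{2505938261}$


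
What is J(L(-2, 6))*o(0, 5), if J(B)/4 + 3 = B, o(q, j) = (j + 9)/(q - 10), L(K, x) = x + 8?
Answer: -308/5 ≈ -61.600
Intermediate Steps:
L(K, x) = 8 + x
o(q, j) = (9 + j)/(-10 + q)
J(B) = -12 + 4*B
J(L(-2, 6))*o(0, 5) = (-12 + 4*(8 + 6))*((9 + 5)/(-10 + 0)) = (-12 + 4*14)*(14/(-10)) = (-12 + 56)*(-⅒*14) = 44*(-7/5) = -308/5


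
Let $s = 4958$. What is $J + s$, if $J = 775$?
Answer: $5733$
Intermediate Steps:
$J + s = 775 + 4958 = 5733$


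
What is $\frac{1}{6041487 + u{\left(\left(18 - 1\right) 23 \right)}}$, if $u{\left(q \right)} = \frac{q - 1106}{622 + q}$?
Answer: $\frac{1013}{6120025616} \approx 1.6552 \cdot 10^{-7}$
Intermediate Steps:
$u{\left(q \right)} = \frac{-1106 + q}{622 + q}$
$\frac{1}{6041487 + u{\left(\left(18 - 1\right) 23 \right)}} = \frac{1}{6041487 + \frac{-1106 + \left(18 - 1\right) 23}{622 + \left(18 - 1\right) 23}} = \frac{1}{6041487 + \frac{-1106 + 17 \cdot 23}{622 + 17 \cdot 23}} = \frac{1}{6041487 + \frac{-1106 + 391}{622 + 391}} = \frac{1}{6041487 + \frac{1}{1013} \left(-715\right)} = \frac{1}{6041487 - \frac{715}{1013}} = \frac{1}{\frac{6120025616}{1013}} = \frac{1013}{6120025616}$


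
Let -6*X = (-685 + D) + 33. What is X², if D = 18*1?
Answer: 100489/9 ≈ 11165.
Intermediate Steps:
D = 18
X = 317/3 (X = -((-685 + 18) + 33)/6 = -(-667 + 33)/6 = -⅙*(-634) = 317/3 ≈ 105.67)
X² = (317/3)² = 100489/9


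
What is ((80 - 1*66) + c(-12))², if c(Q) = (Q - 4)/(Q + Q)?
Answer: 1936/9 ≈ 215.11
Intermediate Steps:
c(Q) = (-4 + Q)/(2*Q) (c(Q) = (-4 + Q)/((2*Q)) = (-4 + Q)*(1/(2*Q)) = (-4 + Q)/(2*Q))
((80 - 1*66) + c(-12))² = ((80 - 1*66) + (½)*(-4 - 12)/(-12))² = ((80 - 66) + (½)*(-1/12)*(-16))² = (14 + ⅔)² = (44/3)² = 1936/9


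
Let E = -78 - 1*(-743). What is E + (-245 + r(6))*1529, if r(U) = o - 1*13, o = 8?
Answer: -381585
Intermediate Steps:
r(U) = -5 (r(U) = 8 - 1*13 = 8 - 13 = -5)
E = 665 (E = -78 + 743 = 665)
E + (-245 + r(6))*1529 = 665 + (-245 - 5)*1529 = 665 - 250*1529 = 665 - 382250 = -381585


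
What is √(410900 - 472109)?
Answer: 3*I*√6801 ≈ 247.4*I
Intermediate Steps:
√(410900 - 472109) = √(-61209) = 3*I*√6801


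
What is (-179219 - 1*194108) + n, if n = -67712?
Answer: -441039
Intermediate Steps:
(-179219 - 1*194108) + n = (-179219 - 1*194108) - 67712 = (-179219 - 194108) - 67712 = -373327 - 67712 = -441039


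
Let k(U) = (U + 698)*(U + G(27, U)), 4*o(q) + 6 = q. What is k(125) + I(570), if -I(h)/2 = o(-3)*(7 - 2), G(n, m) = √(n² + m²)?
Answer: 205795/2 + 823*√16354 ≈ 2.0815e+5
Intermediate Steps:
o(q) = -3/2 + q/4
G(n, m) = √(m² + n²)
k(U) = (698 + U)*(U + √(729 + U²)) (k(U) = (U + 698)*(U + √(U² + 27²)) = (698 + U)*(U + √(U² + 729)) = (698 + U)*(U + √(729 + U²)))
I(h) = 45/2 (I(h) = -2*(-3/2 + (¼)*(-3))*(7 - 2) = -2*(-3/2 - ¾)*5 = -(-9)*5/2 = -2*(-45/4) = 45/2)
k(125) + I(570) = (125² + 698*125 + 698*√(729 + 125²) + 125*√(729 + 125²)) + 45/2 = (15625 + 87250 + 698*√(729 + 15625) + 125*√(729 + 15625)) + 45/2 = (15625 + 87250 + 698*√16354 + 125*√16354) + 45/2 = (102875 + 823*√16354) + 45/2 = 205795/2 + 823*√16354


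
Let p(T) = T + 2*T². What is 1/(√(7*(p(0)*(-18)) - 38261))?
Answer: -I*√38261/38261 ≈ -0.0051124*I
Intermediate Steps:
1/(√(7*(p(0)*(-18)) - 38261)) = 1/(√(7*((0*(1 + 2*0))*(-18)) - 38261)) = 1/(√(7*((0*(1 + 0))*(-18)) - 38261)) = 1/(√(7*((0*1)*(-18)) - 38261)) = 1/(√(7*(0*(-18)) - 38261)) = 1/(√(7*0 - 38261)) = 1/(√(0 - 38261)) = 1/(√(-38261)) = 1/(I*√38261) = -I*√38261/38261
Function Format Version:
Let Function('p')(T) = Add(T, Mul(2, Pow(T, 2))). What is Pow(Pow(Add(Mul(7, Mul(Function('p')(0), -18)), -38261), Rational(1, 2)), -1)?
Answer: Mul(Rational(-1, 38261), I, Pow(38261, Rational(1, 2))) ≈ Mul(-0.0051124, I)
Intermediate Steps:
Pow(Pow(Add(Mul(7, Mul(Function('p')(0), -18)), -38261), Rational(1, 2)), -1) = Pow(Pow(Add(Mul(7, Mul(Mul(0, Add(1, Mul(2, 0))), -18)), -38261), Rational(1, 2)), -1) = Pow(Pow(Add(Mul(7, Mul(Mul(0, Add(1, 0)), -18)), -38261), Rational(1, 2)), -1) = Pow(Pow(Add(Mul(7, Mul(Mul(0, 1), -18)), -38261), Rational(1, 2)), -1) = Pow(Pow(Add(Mul(7, Mul(0, -18)), -38261), Rational(1, 2)), -1) = Pow(Pow(Add(Mul(7, 0), -38261), Rational(1, 2)), -1) = Pow(Pow(Add(0, -38261), Rational(1, 2)), -1) = Pow(Pow(-38261, Rational(1, 2)), -1) = Pow(Mul(I, Pow(38261, Rational(1, 2))), -1) = Mul(Rational(-1, 38261), I, Pow(38261, Rational(1, 2)))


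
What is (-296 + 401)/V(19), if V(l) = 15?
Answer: 7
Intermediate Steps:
(-296 + 401)/V(19) = (-296 + 401)/15 = 105*(1/15) = 7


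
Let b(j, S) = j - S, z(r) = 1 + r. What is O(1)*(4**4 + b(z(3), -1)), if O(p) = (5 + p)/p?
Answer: 1566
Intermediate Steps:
O(p) = (5 + p)/p
O(1)*(4**4 + b(z(3), -1)) = ((5 + 1)/1)*(4**4 + ((1 + 3) - 1*(-1))) = (1*6)*(256 + (4 + 1)) = 6*(256 + 5) = 6*261 = 1566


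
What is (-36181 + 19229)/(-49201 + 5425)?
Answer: 2119/5472 ≈ 0.38724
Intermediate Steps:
(-36181 + 19229)/(-49201 + 5425) = -16952/(-43776) = -16952*(-1/43776) = 2119/5472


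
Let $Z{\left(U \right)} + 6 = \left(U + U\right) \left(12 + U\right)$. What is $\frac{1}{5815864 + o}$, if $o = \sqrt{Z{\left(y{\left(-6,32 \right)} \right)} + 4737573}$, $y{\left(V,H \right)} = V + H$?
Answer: $\frac{5815864}{33824269326953} - \frac{\sqrt{4739543}}{33824269326953} \approx 1.7188 \cdot 10^{-7}$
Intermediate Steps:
$y{\left(V,H \right)} = H + V$
$Z{\left(U \right)} = -6 + 2 U \left(12 + U\right)$ ($Z{\left(U \right)} = -6 + \left(U + U\right) \left(12 + U\right) = -6 + 2 U \left(12 + U\right)$)
$o = \sqrt{4739543}$ ($o = \sqrt{\left(-6 + 2 \left(32 - 6\right)^{2} + 24 \left(32 - 6\right)\right) + 4737573} = \sqrt{\left(-6 + 2 \cdot 26^{2} + 24 \cdot 26\right) + 4737573} = \sqrt{\left(-6 + 2 \cdot 676 + 624\right) + 4737573} = \sqrt{\left(-6 + 1352 + 624\right) + 4737573} = \sqrt{1970 + 4737573} = \sqrt{4739543} \approx 2177.1$)
$\frac{1}{5815864 + o} = \frac{1}{5815864 + \sqrt{4739543}}$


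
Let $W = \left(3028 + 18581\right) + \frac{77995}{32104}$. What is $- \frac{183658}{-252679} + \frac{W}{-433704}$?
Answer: $\frac{2381874570520379}{3518209717385664} \approx 0.67701$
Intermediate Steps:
$W = \frac{693813331}{32104}$ ($W = 21609 + 77995 \cdot \frac{1}{32104} = 21609 + \frac{77995}{32104} = \frac{693813331}{32104} \approx 21611.0$)
$- \frac{183658}{-252679} + \frac{W}{-433704} = - \frac{183658}{-252679} + \frac{693813331}{32104 \left(-433704\right)} = \left(-183658\right) \left(- \frac{1}{252679}\right) + \frac{693813331}{32104} \left(- \frac{1}{433704}\right) = \frac{183658}{252679} - \frac{693813331}{13923633216} = \frac{2381874570520379}{3518209717385664}$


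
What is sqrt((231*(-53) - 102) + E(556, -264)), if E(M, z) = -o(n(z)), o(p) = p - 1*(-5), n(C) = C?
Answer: I*sqrt(12086) ≈ 109.94*I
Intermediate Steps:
o(p) = 5 + p (o(p) = p + 5 = 5 + p)
E(M, z) = -5 - z (E(M, z) = -(5 + z) = -5 - z)
sqrt((231*(-53) - 102) + E(556, -264)) = sqrt((231*(-53) - 102) + (-5 - 1*(-264))) = sqrt((-12243 - 102) + (-5 + 264)) = sqrt(-12345 + 259) = sqrt(-12086) = I*sqrt(12086)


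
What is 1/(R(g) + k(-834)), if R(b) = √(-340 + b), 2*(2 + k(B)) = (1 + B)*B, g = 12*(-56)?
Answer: 347359/120658275893 - 2*I*√253/120658275893 ≈ 2.8789e-6 - 2.6365e-10*I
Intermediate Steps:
g = -672
k(B) = -2 + B*(1 + B)/2 (k(B) = -2 + ((1 + B)*B)/2 = -2 + (B*(1 + B))/2 = -2 + B*(1 + B)/2)
1/(R(g) + k(-834)) = 1/(√(-340 - 672) + (-2 + (½)*(-834) + (½)*(-834)²)) = 1/(√(-1012) + (-2 - 417 + (½)*695556)) = 1/(2*I*√253 + (-2 - 417 + 347778)) = 1/(2*I*√253 + 347359) = 1/(347359 + 2*I*√253)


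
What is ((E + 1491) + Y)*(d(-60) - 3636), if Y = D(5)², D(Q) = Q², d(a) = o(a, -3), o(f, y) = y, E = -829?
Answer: -4683393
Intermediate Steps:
d(a) = -3
Y = 625 (Y = (5²)² = 25² = 625)
((E + 1491) + Y)*(d(-60) - 3636) = ((-829 + 1491) + 625)*(-3 - 3636) = (662 + 625)*(-3639) = 1287*(-3639) = -4683393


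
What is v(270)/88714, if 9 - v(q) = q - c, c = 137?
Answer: -62/44357 ≈ -0.0013977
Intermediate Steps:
v(q) = 146 - q (v(q) = 9 - (q - 1*137) = 9 - (q - 137) = 9 - (-137 + q) = 9 + (137 - q) = 146 - q)
v(270)/88714 = (146 - 1*270)/88714 = (146 - 270)*(1/88714) = -124*1/88714 = -62/44357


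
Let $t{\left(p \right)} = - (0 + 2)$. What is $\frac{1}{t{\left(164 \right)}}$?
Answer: $- \frac{1}{2} \approx -0.5$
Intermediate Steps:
$t{\left(p \right)} = -2$ ($t{\left(p \right)} = \left(-1\right) 2 = -2$)
$\frac{1}{t{\left(164 \right)}} = \frac{1}{-2} = - \frac{1}{2}$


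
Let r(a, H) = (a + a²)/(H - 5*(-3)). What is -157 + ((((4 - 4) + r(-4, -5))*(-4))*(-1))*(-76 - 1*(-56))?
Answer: -253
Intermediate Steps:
r(a, H) = (a + a²)/(15 + H) (r(a, H) = (a + a²)/(H + 15) = (a + a²)/(15 + H))
-157 + ((((4 - 4) + r(-4, -5))*(-4))*(-1))*(-76 - 1*(-56)) = -157 + ((((4 - 4) - 4*(1 - 4)/(15 - 5))*(-4))*(-1))*(-76 - 1*(-56)) = -157 + (((0 - 4*(-3)/10)*(-4))*(-1))*(-76 + 56) = -157 + (((0 - 4*⅒*(-3))*(-4))*(-1))*(-20) = -157 + (((0 + 6/5)*(-4))*(-1))*(-20) = -157 + (((6/5)*(-4))*(-1))*(-20) = -157 - 24/5*(-1)*(-20) = -157 + (24/5)*(-20) = -157 - 96 = -253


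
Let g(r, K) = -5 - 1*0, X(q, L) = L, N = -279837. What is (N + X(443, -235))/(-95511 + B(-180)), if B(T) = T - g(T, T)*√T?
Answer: 8933456584/3052257327 + 2800720*I*√5/3052257327 ≈ 2.9268 + 0.0020518*I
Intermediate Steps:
g(r, K) = -5 (g(r, K) = -5 + 0 = -5)
B(T) = T + 5*√T (B(T) = T - (-5)*√T = T + 5*√T)
(N + X(443, -235))/(-95511 + B(-180)) = (-279837 - 235)/(-95511 + (-180 + 5*√(-180))) = -280072/(-95511 + (-180 + 5*(6*I*√5))) = -280072/(-95511 + (-180 + 30*I*√5)) = -280072/(-95691 + 30*I*√5)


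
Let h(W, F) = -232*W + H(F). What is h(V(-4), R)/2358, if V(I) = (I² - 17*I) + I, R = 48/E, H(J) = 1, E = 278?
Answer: -18559/2358 ≈ -7.8707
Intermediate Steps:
R = 24/139 (R = 48/278 = 48*(1/278) = 24/139 ≈ 0.17266)
V(I) = I² - 16*I
h(W, F) = 1 - 232*W (h(W, F) = -232*W + 1 = 1 - 232*W)
h(V(-4), R)/2358 = (1 - (-928)*(-16 - 4))/2358 = (1 - (-928)*(-20))*(1/2358) = (1 - 232*80)*(1/2358) = (1 - 18560)*(1/2358) = -18559*1/2358 = -18559/2358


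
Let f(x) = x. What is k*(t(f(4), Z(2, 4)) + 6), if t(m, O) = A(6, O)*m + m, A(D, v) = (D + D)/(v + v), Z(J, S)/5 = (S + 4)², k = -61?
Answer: -24583/40 ≈ -614.58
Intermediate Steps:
Z(J, S) = 5*(4 + S)² (Z(J, S) = 5*(S + 4)² = 5*(4 + S)²)
A(D, v) = D/v (A(D, v) = (2*D)/((2*v)) = (2*D)*(1/(2*v)) = D/v)
t(m, O) = m + 6*m/O (t(m, O) = (6/O)*m + m = 6*m/O + m = m + 6*m/O)
k*(t(f(4), Z(2, 4)) + 6) = -61*(4*(6 + 5*(4 + 4)²)/((5*(4 + 4)²)) + 6) = -61*(4*(6 + 5*8²)/((5*8²)) + 6) = -61*(4*(6 + 5*64)/((5*64)) + 6) = -61*(4*(6 + 320)/320 + 6) = -61*(4*(1/320)*326 + 6) = -61*(163/40 + 6) = -61*403/40 = -24583/40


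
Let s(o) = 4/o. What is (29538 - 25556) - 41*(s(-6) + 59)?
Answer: 4771/3 ≈ 1590.3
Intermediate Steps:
(29538 - 25556) - 41*(s(-6) + 59) = (29538 - 25556) - 41*(4/(-6) + 59) = 3982 - 41*(4*(-1/6) + 59) = 3982 - 41*(-2/3 + 59) = 3982 - 41*175/3 = 3982 - 7175/3 = 4771/3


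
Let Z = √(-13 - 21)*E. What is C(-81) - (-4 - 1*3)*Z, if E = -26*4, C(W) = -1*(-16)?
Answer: 16 - 728*I*√34 ≈ 16.0 - 4244.9*I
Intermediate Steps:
C(W) = 16
E = -104
Z = -104*I*√34 (Z = √(-13 - 21)*(-104) = √(-34)*(-104) = (I*√34)*(-104) = -104*I*√34 ≈ -606.42*I)
C(-81) - (-4 - 1*3)*Z = 16 - (-4 - 1*3)*(-104*I*√34) = 16 - (-4 - 3)*(-104*I*√34) = 16 - (-7)*(-104*I*√34) = 16 - 728*I*√34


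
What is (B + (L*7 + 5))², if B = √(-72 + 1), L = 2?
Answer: (19 + I*√71)² ≈ 290.0 + 320.19*I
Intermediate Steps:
B = I*√71 (B = √(-71) = I*√71 ≈ 8.4261*I)
(B + (L*7 + 5))² = (I*√71 + (2*7 + 5))² = (I*√71 + (14 + 5))² = (I*√71 + 19)² = (19 + I*√71)²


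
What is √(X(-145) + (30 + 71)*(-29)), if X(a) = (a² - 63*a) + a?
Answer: √27086 ≈ 164.58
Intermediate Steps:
X(a) = a² - 62*a
√(X(-145) + (30 + 71)*(-29)) = √(-145*(-62 - 145) + (30 + 71)*(-29)) = √(-145*(-207) + 101*(-29)) = √(30015 - 2929) = √27086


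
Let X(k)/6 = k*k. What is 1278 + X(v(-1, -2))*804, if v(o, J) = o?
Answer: 6102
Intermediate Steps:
X(k) = 6*k² (X(k) = 6*(k*k) = 6*k²)
1278 + X(v(-1, -2))*804 = 1278 + (6*(-1)²)*804 = 1278 + (6*1)*804 = 1278 + 6*804 = 1278 + 4824 = 6102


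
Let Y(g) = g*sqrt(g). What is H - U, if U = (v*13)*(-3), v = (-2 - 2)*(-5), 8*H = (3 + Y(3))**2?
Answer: 1569/2 + 9*sqrt(3)/4 ≈ 788.40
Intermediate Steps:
Y(g) = g**(3/2)
H = (3 + 3*sqrt(3))**2/8 (H = (3 + 3**(3/2))**2/8 = (3 + 3*sqrt(3))**2/8 ≈ 8.3971)
v = 20 (v = -4*(-5) = 20)
U = -780 (U = (20*13)*(-3) = 260*(-3) = -780)
H - U = (9/2 + 9*sqrt(3)/4) - 1*(-780) = (9/2 + 9*sqrt(3)/4) + 780 = 1569/2 + 9*sqrt(3)/4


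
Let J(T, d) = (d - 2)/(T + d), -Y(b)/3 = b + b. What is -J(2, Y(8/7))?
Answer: -31/17 ≈ -1.8235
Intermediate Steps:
Y(b) = -6*b (Y(b) = -3*(b + b) = -6*b)
J(T, d) = (-2 + d)/(T + d)
-J(2, Y(8/7)) = -(-2 - 48/7)/(2 - 48/7) = -(-62)/((-34/7)*7) = -(-7)*(-62)/(34*7) = -1*31/17 = -31/17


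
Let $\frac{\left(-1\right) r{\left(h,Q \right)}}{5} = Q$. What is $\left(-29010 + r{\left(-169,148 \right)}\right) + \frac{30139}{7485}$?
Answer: $- \frac{222648611}{7485} \approx -29746.0$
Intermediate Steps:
$r{\left(h,Q \right)} = - 5 Q$
$\left(-29010 + r{\left(-169,148 \right)}\right) + \frac{30139}{7485} = \left(-29010 - 740\right) + \frac{30139}{7485} = \left(-29010 - 740\right) + 30139 \cdot \frac{1}{7485} = -29750 + \frac{30139}{7485} = - \frac{222648611}{7485}$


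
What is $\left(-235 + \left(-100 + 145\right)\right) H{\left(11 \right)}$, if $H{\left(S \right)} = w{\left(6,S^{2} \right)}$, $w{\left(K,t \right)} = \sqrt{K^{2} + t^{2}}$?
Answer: $- 190 \sqrt{14677} \approx -23018.0$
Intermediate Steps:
$H{\left(S \right)} = \sqrt{36 + S^{4}}$ ($H{\left(S \right)} = \sqrt{6^{2} + \left(S^{2}\right)^{2}} = \sqrt{36 + S^{4}}$)
$\left(-235 + \left(-100 + 145\right)\right) H{\left(11 \right)} = \left(-235 + \left(-100 + 145\right)\right) \sqrt{36 + 11^{4}} = \left(-235 + 45\right) \sqrt{36 + 14641} = - 190 \sqrt{14677}$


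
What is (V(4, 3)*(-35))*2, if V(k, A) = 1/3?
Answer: -70/3 ≈ -23.333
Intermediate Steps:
V(k, A) = ⅓
(V(4, 3)*(-35))*2 = ((⅓)*(-35))*2 = -35/3*2 = -70/3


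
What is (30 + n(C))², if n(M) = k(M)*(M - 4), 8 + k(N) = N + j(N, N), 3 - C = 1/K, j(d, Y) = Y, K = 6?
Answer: 346921/324 ≈ 1070.7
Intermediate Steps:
C = 17/6 (C = 3 - 1/6 = 3 - 1*⅙ = 3 - ⅙ = 17/6 ≈ 2.8333)
k(N) = -8 + 2*N (k(N) = -8 + (N + N) = -8 + 2*N)
n(M) = (-8 + 2*M)*(-4 + M) (n(M) = (-8 + 2*M)*(M - 4) = (-8 + 2*M)*(-4 + M))
(30 + n(C))² = (30 + 2*(-4 + 17/6)²)² = (30 + 2*(-7/6)²)² = (30 + 2*(49/36))² = (30 + 49/18)² = (589/18)² = 346921/324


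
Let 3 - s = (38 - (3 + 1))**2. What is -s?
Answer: 1153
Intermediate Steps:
s = -1153 (s = 3 - (38 - (3 + 1))**2 = 3 - (38 - 1*4)**2 = 3 - (38 - 4)**2 = 3 - 1*34**2 = 3 - 1*1156 = 3 - 1156 = -1153)
-s = -1*(-1153) = 1153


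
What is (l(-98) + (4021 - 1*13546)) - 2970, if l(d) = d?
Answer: -12593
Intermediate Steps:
(l(-98) + (4021 - 1*13546)) - 2970 = (-98 + (4021 - 1*13546)) - 2970 = (-98 + (4021 - 13546)) - 2970 = (-98 - 9525) - 2970 = -9623 - 2970 = -12593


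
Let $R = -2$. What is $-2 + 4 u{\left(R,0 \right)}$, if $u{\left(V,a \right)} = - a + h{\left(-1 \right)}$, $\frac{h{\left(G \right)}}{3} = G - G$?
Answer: $-2$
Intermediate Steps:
$h{\left(G \right)} = 0$ ($h{\left(G \right)} = 3 \left(G - G\right) = 3 \cdot 0 = 0$)
$u{\left(V,a \right)} = - a$ ($u{\left(V,a \right)} = - a + 0 = - a$)
$-2 + 4 u{\left(R,0 \right)} = -2 + 4 \left(\left(-1\right) 0\right) = -2 + 4 \cdot 0 = -2 + 0 = -2$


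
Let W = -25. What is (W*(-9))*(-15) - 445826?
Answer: -449201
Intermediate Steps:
(W*(-9))*(-15) - 445826 = -25*(-9)*(-15) - 445826 = 225*(-15) - 445826 = -3375 - 445826 = -449201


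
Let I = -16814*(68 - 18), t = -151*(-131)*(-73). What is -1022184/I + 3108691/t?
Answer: -284357384827/303495432275 ≈ -0.93694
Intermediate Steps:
t = -1444013 (t = 19781*(-73) = -1444013)
I = -840700 (I = -16814*50 = -840700)
-1022184/I + 3108691/t = -1022184/(-840700) + 3108691/(-1444013) = -1022184*(-1/840700) + 3108691*(-1/1444013) = 255546/210175 - 3108691/1444013 = -284357384827/303495432275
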